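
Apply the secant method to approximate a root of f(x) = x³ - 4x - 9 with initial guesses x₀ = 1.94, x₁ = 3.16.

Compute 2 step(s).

f(x) = x³ - 4x - 9
x₀ = 1.94, x₁ = 3.16

Secant formula: x_{n+1} = x_n - f(x_n)(x_n - x_{n-1})/(f(x_n) - f(x_{n-1}))

Iteration 1:
  f(1.940000) = -9.458616
  f(3.160000) = 9.914496
  x_2 = 3.160000 - 9.914496×(3.160000 - 1.940000)/(9.914496 - (-9.458616))
       = 2.535646
Iteration 2:
  f(3.160000) = 9.914496
  f(2.535646) = -2.839650
  x_3 = 2.535646 - (-2.839650)×(2.535646 - 3.160000)/(-2.839650 - 9.914496)
       = 2.674655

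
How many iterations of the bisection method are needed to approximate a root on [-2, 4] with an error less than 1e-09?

We need (b-a)/2^n ≤ 1e-09
(4 - (-2))/2^n ≤ 1e-09
6/2^n ≤ 1e-09
2^n ≥ 6000000000
n ≥ log₂(6000000000) = 32.48
n ≥ 33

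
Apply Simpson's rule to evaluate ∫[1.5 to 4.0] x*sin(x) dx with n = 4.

f(x) = x*sin(x)
a = 1.5, b = 4.0, n = 4
h = (b - a)/n = 0.625000

Simpson's rule: (h/3)[f(x₀) + 4f(x₁) + 2f(x₂) + ... + f(xₙ)]

x_0 = 1.5000, f(x_0) = 1.496242, coefficient = 1
x_1 = 2.1250, f(x_1) = 1.806930, coefficient = 4
x_2 = 2.7500, f(x_2) = 1.049568, coefficient = 2
x_3 = 3.3750, f(x_3) = -0.780617, coefficient = 4
x_4 = 4.0000, f(x_4) = -3.027210, coefficient = 1

I ≈ (0.625000/3) × 4.673420 = 0.973629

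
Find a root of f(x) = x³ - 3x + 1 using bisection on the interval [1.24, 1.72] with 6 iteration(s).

f(x) = x³ - 3x + 1
Initial interval: [1.24, 1.72]

Iteration 1:
  c_1 = (1.240000 + 1.720000)/2 = 1.480000
  f(c_1) = f(1.480000) = -0.198208
  f(a) × f(c) ≥ 0, new interval: [1.480000, 1.720000]
Iteration 2:
  c_2 = (1.480000 + 1.720000)/2 = 1.600000
  f(c_2) = f(1.600000) = 0.296000
  f(a) × f(c) < 0, new interval: [1.480000, 1.600000]
Iteration 3:
  c_3 = (1.480000 + 1.600000)/2 = 1.540000
  f(c_3) = f(1.540000) = 0.032264
  f(a) × f(c) < 0, new interval: [1.480000, 1.540000]
Iteration 4:
  c_4 = (1.480000 + 1.540000)/2 = 1.510000
  f(c_4) = f(1.510000) = -0.087049
  f(a) × f(c) ≥ 0, new interval: [1.510000, 1.540000]
Iteration 5:
  c_5 = (1.510000 + 1.540000)/2 = 1.525000
  f(c_5) = f(1.525000) = -0.028422
  f(a) × f(c) ≥ 0, new interval: [1.525000, 1.540000]
Iteration 6:
  c_6 = (1.525000 + 1.540000)/2 = 1.532500
  f(c_6) = f(1.532500) = 0.001662
  f(a) × f(c) < 0, new interval: [1.525000, 1.532500]

After 6 iteration(s), the approximation is c_6 = 1.532500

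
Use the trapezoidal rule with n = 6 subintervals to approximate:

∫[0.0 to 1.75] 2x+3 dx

f(x) = 2x+3
a = 0.0, b = 1.75, n = 6
h = (b - a)/n = 0.291667

Trapezoidal rule: (h/2)[f(x₀) + 2f(x₁) + 2f(x₂) + ... + f(xₙ)]

x_0 = 0.0000, f(x_0) = 3.000000, coefficient = 1
x_1 = 0.2917, f(x_1) = 3.583333, coefficient = 2
x_2 = 0.5833, f(x_2) = 4.166667, coefficient = 2
x_3 = 0.8750, f(x_3) = 4.750000, coefficient = 2
x_4 = 1.1667, f(x_4) = 5.333333, coefficient = 2
x_5 = 1.4583, f(x_5) = 5.916667, coefficient = 2
x_6 = 1.7500, f(x_6) = 6.500000, coefficient = 1

I ≈ (0.291667/2) × 57.000000 = 8.312500
Exact value: 8.312500
Error: 0.000000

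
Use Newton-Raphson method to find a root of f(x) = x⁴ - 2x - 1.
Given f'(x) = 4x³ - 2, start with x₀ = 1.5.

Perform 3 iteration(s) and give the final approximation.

f(x) = x⁴ - 2x - 1
f'(x) = 4x³ - 2
x₀ = 1.5

Newton-Raphson formula: x_{n+1} = x_n - f(x_n)/f'(x_n)

Iteration 1:
  f(1.500000) = 1.062500
  f'(1.500000) = 11.500000
  x_1 = 1.500000 - 1.062500/11.500000 = 1.407609
Iteration 2:
  f(1.407609) = 0.110579
  f'(1.407609) = 9.155931
  x_2 = 1.407609 - 0.110579/9.155931 = 1.395531
Iteration 3:
  f(1.395531) = 0.001724
  f'(1.395531) = 8.871234
  x_3 = 1.395531 - 0.001724/8.871234 = 1.395337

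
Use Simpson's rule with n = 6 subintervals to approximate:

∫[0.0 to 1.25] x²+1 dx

f(x) = x²+1
a = 0.0, b = 1.25, n = 6
h = (b - a)/n = 0.208333

Simpson's rule: (h/3)[f(x₀) + 4f(x₁) + 2f(x₂) + ... + f(xₙ)]

x_0 = 0.0000, f(x_0) = 1.000000, coefficient = 1
x_1 = 0.2083, f(x_1) = 1.043403, coefficient = 4
x_2 = 0.4167, f(x_2) = 1.173611, coefficient = 2
x_3 = 0.6250, f(x_3) = 1.390625, coefficient = 4
x_4 = 0.8333, f(x_4) = 1.694444, coefficient = 2
x_5 = 1.0417, f(x_5) = 2.085069, coefficient = 4
x_6 = 1.2500, f(x_6) = 2.562500, coefficient = 1

I ≈ (0.208333/3) × 27.375000 = 1.901042
Exact value: 1.901042
Error: 0.000000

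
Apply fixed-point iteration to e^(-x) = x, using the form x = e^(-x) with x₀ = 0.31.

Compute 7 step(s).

Equation: e^(-x) = x
Fixed-point form: x = e^(-x)
x₀ = 0.31

x_1 = g(0.310000) = 0.733447
x_2 = g(0.733447) = 0.480251
x_3 = g(0.480251) = 0.618628
x_4 = g(0.618628) = 0.538683
x_5 = g(0.538683) = 0.583516
x_6 = g(0.583516) = 0.557933
x_7 = g(0.557933) = 0.572391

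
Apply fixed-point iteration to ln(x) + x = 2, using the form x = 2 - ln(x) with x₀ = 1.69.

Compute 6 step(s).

Equation: ln(x) + x = 2
Fixed-point form: x = 2 - ln(x)
x₀ = 1.69

x_1 = g(1.690000) = 1.475271
x_2 = g(1.475271) = 1.611158
x_3 = g(1.611158) = 1.523047
x_4 = g(1.523047) = 1.579287
x_5 = g(1.579287) = 1.543026
x_6 = g(1.543026) = 1.566254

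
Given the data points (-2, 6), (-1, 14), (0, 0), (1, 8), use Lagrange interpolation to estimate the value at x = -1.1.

Lagrange interpolation formula:
P(x) = Σ yᵢ × Lᵢ(x)
where Lᵢ(x) = Π_{j≠i} (x - xⱼ)/(xᵢ - xⱼ)

L_0(-1.1) = (-1.1 - (-1))/(-2 - (-1)) × (-1.1 - 0)/(-2 - 0) × (-1.1 - 1)/(-2 - 1) = 0.038500
L_1(-1.1) = (-1.1 - (-2))/(-1 - (-2)) × (-1.1 - 0)/(-1 - 0) × (-1.1 - 1)/(-1 - 1) = 1.039500
L_2(-1.1) = (-1.1 - (-2))/(0 - (-2)) × (-1.1 - (-1))/(0 - (-1)) × (-1.1 - 1)/(0 - 1) = -0.094500
L_3(-1.1) = (-1.1 - (-2))/(1 - (-2)) × (-1.1 - (-1))/(1 - (-1)) × (-1.1 - 0)/(1 - 0) = 0.016500

P(-1.1) = 6×L_0(-1.1) + 14×L_1(-1.1) + 0×L_2(-1.1) + 8×L_3(-1.1)
P(-1.1) = 14.916000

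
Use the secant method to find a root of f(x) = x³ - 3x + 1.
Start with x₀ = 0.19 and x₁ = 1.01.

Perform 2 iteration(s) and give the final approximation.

f(x) = x³ - 3x + 1
x₀ = 0.19, x₁ = 1.01

Secant formula: x_{n+1} = x_n - f(x_n)(x_n - x_{n-1})/(f(x_n) - f(x_{n-1}))

Iteration 1:
  f(0.190000) = 0.436859
  f(1.010000) = -0.999699
  x_2 = 1.010000 - (-0.999699)×(1.010000 - 0.190000)/(-0.999699 - 0.436859)
       = 0.439363
Iteration 2:
  f(1.010000) = -0.999699
  f(0.439363) = -0.233274
  x_3 = 0.439363 - (-0.233274)×(0.439363 - 1.010000)/(-0.233274 - (-0.999699))
       = 0.265680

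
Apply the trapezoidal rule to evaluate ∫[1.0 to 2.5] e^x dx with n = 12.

f(x) = e^x
a = 1.0, b = 2.5, n = 12
h = (b - a)/n = 0.125000

Trapezoidal rule: (h/2)[f(x₀) + 2f(x₁) + 2f(x₂) + ... + f(xₙ)]

x_0 = 1.0000, f(x_0) = 2.718282, coefficient = 1
x_1 = 1.1250, f(x_1) = 3.080217, coefficient = 2
x_2 = 1.2500, f(x_2) = 3.490343, coefficient = 2
x_3 = 1.3750, f(x_3) = 3.955077, coefficient = 2
x_4 = 1.5000, f(x_4) = 4.481689, coefficient = 2
x_5 = 1.6250, f(x_5) = 5.078419, coefficient = 2
x_6 = 1.7500, f(x_6) = 5.754603, coefficient = 2
x_7 = 1.8750, f(x_7) = 6.520819, coefficient = 2
x_8 = 2.0000, f(x_8) = 7.389056, coefficient = 2
x_9 = 2.1250, f(x_9) = 8.372897, coefficient = 2
x_10 = 2.2500, f(x_10) = 9.487736, coefficient = 2
x_11 = 2.3750, f(x_11) = 10.751013, coefficient = 2
x_12 = 2.5000, f(x_12) = 12.182494, coefficient = 1

I ≈ (0.125000/2) × 151.624514 = 9.476532
Exact value: 9.464212
Error: 0.012320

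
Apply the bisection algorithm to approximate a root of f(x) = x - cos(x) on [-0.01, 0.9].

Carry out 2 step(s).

f(x) = x - cos(x)
Initial interval: [-0.01, 0.9]

Iteration 1:
  c_1 = (-0.010000 + 0.900000)/2 = 0.445000
  f(c_1) = f(0.445000) = -0.457611
  f(a) × f(c) ≥ 0, new interval: [0.445000, 0.900000]
Iteration 2:
  c_2 = (0.445000 + 0.900000)/2 = 0.672500
  f(c_2) = f(0.672500) = -0.109767
  f(a) × f(c) ≥ 0, new interval: [0.672500, 0.900000]

After 2 iteration(s), the approximation is c_2 = 0.672500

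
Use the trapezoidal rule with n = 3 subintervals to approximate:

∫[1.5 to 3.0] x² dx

f(x) = x²
a = 1.5, b = 3.0, n = 3
h = (b - a)/n = 0.500000

Trapezoidal rule: (h/2)[f(x₀) + 2f(x₁) + 2f(x₂) + ... + f(xₙ)]

x_0 = 1.5000, f(x_0) = 2.250000, coefficient = 1
x_1 = 2.0000, f(x_1) = 4.000000, coefficient = 2
x_2 = 2.5000, f(x_2) = 6.250000, coefficient = 2
x_3 = 3.0000, f(x_3) = 9.000000, coefficient = 1

I ≈ (0.500000/2) × 31.750000 = 7.937500
Exact value: 7.875000
Error: 0.062500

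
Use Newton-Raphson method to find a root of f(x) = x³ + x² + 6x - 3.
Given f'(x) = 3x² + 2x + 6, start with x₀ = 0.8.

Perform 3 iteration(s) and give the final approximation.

f(x) = x³ + x² + 6x - 3
f'(x) = 3x² + 2x + 6
x₀ = 0.8

Newton-Raphson formula: x_{n+1} = x_n - f(x_n)/f'(x_n)

Iteration 1:
  f(0.800000) = 2.952000
  f'(0.800000) = 9.520000
  x_1 = 0.800000 - 2.952000/9.520000 = 0.489916
Iteration 2:
  f(0.489916) = 0.297102
  f'(0.489916) = 7.699885
  x_2 = 0.489916 - 0.297102/7.699885 = 0.451331
Iteration 3:
  f(0.451331) = 0.003620
  f'(0.451331) = 7.513760
  x_3 = 0.451331 - 0.003620/7.513760 = 0.450849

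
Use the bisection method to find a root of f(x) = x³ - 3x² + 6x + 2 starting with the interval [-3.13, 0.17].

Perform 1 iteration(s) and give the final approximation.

f(x) = x³ - 3x² + 6x + 2
Initial interval: [-3.13, 0.17]

Iteration 1:
  c_1 = (-3.130000 + 0.170000)/2 = -1.480000
  f(c_1) = f(-1.480000) = -16.692992
  f(a) × f(c) ≥ 0, new interval: [-1.480000, 0.170000]

After 1 iteration(s), the approximation is c_1 = -1.480000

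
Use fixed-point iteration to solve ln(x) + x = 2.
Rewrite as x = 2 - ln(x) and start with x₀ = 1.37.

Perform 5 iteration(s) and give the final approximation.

Equation: ln(x) + x = 2
Fixed-point form: x = 2 - ln(x)
x₀ = 1.37

x_1 = g(1.370000) = 1.685189
x_2 = g(1.685189) = 1.478122
x_3 = g(1.478122) = 1.609228
x_4 = g(1.609228) = 1.524246
x_5 = g(1.524246) = 1.578500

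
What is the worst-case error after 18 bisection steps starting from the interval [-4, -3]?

Bisection error bound: |error| ≤ (b-a)/2^n
|error| ≤ (-3 - (-4))/2^18 = 1/2^18
|error| ≤ 0.0000038147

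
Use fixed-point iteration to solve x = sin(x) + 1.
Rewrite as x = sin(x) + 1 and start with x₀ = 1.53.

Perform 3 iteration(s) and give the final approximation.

Equation: x = sin(x) + 1
Fixed-point form: x = sin(x) + 1
x₀ = 1.53

x_1 = g(1.530000) = 1.999168
x_2 = g(1.999168) = 1.909643
x_3 = g(1.909643) = 1.943139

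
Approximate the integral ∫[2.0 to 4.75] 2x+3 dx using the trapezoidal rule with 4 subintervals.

f(x) = 2x+3
a = 2.0, b = 4.75, n = 4
h = (b - a)/n = 0.687500

Trapezoidal rule: (h/2)[f(x₀) + 2f(x₁) + 2f(x₂) + ... + f(xₙ)]

x_0 = 2.0000, f(x_0) = 7.000000, coefficient = 1
x_1 = 2.6875, f(x_1) = 8.375000, coefficient = 2
x_2 = 3.3750, f(x_2) = 9.750000, coefficient = 2
x_3 = 4.0625, f(x_3) = 11.125000, coefficient = 2
x_4 = 4.7500, f(x_4) = 12.500000, coefficient = 1

I ≈ (0.687500/2) × 78.000000 = 26.812500
Exact value: 26.812500
Error: 0.000000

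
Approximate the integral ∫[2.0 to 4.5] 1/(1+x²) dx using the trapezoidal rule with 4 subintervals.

f(x) = 1/(1+x²)
a = 2.0, b = 4.5, n = 4
h = (b - a)/n = 0.625000

Trapezoidal rule: (h/2)[f(x₀) + 2f(x₁) + 2f(x₂) + ... + f(xₙ)]

x_0 = 2.0000, f(x_0) = 0.200000, coefficient = 1
x_1 = 2.6250, f(x_1) = 0.126733, coefficient = 2
x_2 = 3.2500, f(x_2) = 0.086486, coefficient = 2
x_3 = 3.8750, f(x_3) = 0.062439, coefficient = 2
x_4 = 4.5000, f(x_4) = 0.047059, coefficient = 1

I ≈ (0.625000/2) × 0.798375 = 0.249492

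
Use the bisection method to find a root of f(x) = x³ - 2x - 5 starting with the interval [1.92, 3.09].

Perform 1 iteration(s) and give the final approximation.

f(x) = x³ - 2x - 5
Initial interval: [1.92, 3.09]

Iteration 1:
  c_1 = (1.920000 + 3.090000)/2 = 2.505000
  f(c_1) = f(2.505000) = 5.708938
  f(a) × f(c) < 0, new interval: [1.920000, 2.505000]

After 1 iteration(s), the approximation is c_1 = 2.505000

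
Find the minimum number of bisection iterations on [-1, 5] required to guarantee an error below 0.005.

We need (b-a)/2^n ≤ 0.005
(5 - (-1))/2^n ≤ 0.005
6/2^n ≤ 0.005
2^n ≥ 1200
n ≥ log₂(1200) = 10.23
n ≥ 11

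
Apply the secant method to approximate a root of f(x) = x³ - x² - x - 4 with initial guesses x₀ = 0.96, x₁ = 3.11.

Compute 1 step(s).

f(x) = x³ - x² - x - 4
x₀ = 0.96, x₁ = 3.11

Secant formula: x_{n+1} = x_n - f(x_n)(x_n - x_{n-1})/(f(x_n) - f(x_{n-1}))

Iteration 1:
  f(0.960000) = -4.996864
  f(3.110000) = 13.298131
  x_2 = 3.110000 - 13.298131×(3.110000 - 0.960000)/(13.298131 - (-4.996864))
       = 1.547224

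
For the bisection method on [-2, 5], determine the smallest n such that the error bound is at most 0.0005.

We need (b-a)/2^n ≤ 0.0005
(5 - (-2))/2^n ≤ 0.0005
7/2^n ≤ 0.0005
2^n ≥ 14000
n ≥ log₂(14000) = 13.77
n ≥ 14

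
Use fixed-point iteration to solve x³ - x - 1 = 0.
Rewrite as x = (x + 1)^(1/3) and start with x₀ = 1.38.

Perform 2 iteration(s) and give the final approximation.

Equation: x³ - x - 1 = 0
Fixed-point form: x = (x + 1)^(1/3)
x₀ = 1.38

x_1 = g(1.380000) = 1.335136
x_2 = g(1.335136) = 1.326694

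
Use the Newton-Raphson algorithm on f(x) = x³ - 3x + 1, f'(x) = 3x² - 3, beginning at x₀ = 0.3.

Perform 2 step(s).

f(x) = x³ - 3x + 1
f'(x) = 3x² - 3
x₀ = 0.3

Newton-Raphson formula: x_{n+1} = x_n - f(x_n)/f'(x_n)

Iteration 1:
  f(0.300000) = 0.127000
  f'(0.300000) = -2.730000
  x_1 = 0.300000 - 0.127000/(-2.730000) = 0.346520
Iteration 2:
  f(0.346520) = 0.002048
  f'(0.346520) = -2.639771
  x_2 = 0.346520 - 0.002048/(-2.639771) = 0.347296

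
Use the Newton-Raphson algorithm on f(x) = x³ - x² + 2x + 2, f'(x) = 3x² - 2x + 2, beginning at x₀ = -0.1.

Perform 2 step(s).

f(x) = x³ - x² + 2x + 2
f'(x) = 3x² - 2x + 2
x₀ = -0.1

Newton-Raphson formula: x_{n+1} = x_n - f(x_n)/f'(x_n)

Iteration 1:
  f(-0.100000) = 1.789000
  f'(-0.100000) = 2.230000
  x_1 = -0.100000 - 1.789000/2.230000 = -0.902242
Iteration 2:
  f(-0.902242) = -1.352987
  f'(-0.902242) = 6.246607
  x_2 = -0.902242 - (-1.352987)/6.246607 = -0.685647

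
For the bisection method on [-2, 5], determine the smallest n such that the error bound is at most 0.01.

We need (b-a)/2^n ≤ 0.01
(5 - (-2))/2^n ≤ 0.01
7/2^n ≤ 0.01
2^n ≥ 700
n ≥ log₂(700) = 9.45
n ≥ 10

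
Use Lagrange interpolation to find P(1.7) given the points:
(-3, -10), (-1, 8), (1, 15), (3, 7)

Lagrange interpolation formula:
P(x) = Σ yᵢ × Lᵢ(x)
where Lᵢ(x) = Π_{j≠i} (x - xⱼ)/(xᵢ - xⱼ)

L_0(1.7) = (1.7 - (-1))/(-3 - (-1)) × (1.7 - 1)/(-3 - 1) × (1.7 - 3)/(-3 - 3) = 0.051187
L_1(1.7) = (1.7 - (-3))/(-1 - (-3)) × (1.7 - 1)/(-1 - 1) × (1.7 - 3)/(-1 - 3) = -0.267313
L_2(1.7) = (1.7 - (-3))/(1 - (-3)) × (1.7 - (-1))/(1 - (-1)) × (1.7 - 3)/(1 - 3) = 1.031063
L_3(1.7) = (1.7 - (-3))/(3 - (-3)) × (1.7 - (-1))/(3 - (-1)) × (1.7 - 1)/(3 - 1) = 0.185063

P(1.7) = (-10)×L_0(1.7) + 8×L_1(1.7) + 15×L_2(1.7) + 7×L_3(1.7)
P(1.7) = 14.111000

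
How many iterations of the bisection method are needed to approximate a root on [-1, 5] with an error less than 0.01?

We need (b-a)/2^n ≤ 0.01
(5 - (-1))/2^n ≤ 0.01
6/2^n ≤ 0.01
2^n ≥ 600
n ≥ log₂(600) = 9.23
n ≥ 10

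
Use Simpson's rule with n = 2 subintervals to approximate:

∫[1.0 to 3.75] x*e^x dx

f(x) = x*e^x
a = 1.0, b = 3.75, n = 2
h = (b - a)/n = 1.375000

Simpson's rule: (h/3)[f(x₀) + 4f(x₁) + 2f(x₂) + ... + f(xₙ)]

x_0 = 1.0000, f(x_0) = 2.718282, coefficient = 1
x_1 = 2.3750, f(x_1) = 25.533656, coefficient = 4
x_2 = 3.7500, f(x_2) = 159.454058, coefficient = 1

I ≈ (1.375000/3) × 264.306965 = 121.140692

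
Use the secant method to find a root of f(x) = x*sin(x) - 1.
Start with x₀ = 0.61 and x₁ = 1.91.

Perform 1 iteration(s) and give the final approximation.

f(x) = x*sin(x) - 1
x₀ = 0.61, x₁ = 1.91

Secant formula: x_{n+1} = x_n - f(x_n)(x_n - x_{n-1})/(f(x_n) - f(x_{n-1}))

Iteration 1:
  f(0.610000) = -0.650551
  f(1.910000) = 0.801168
  x_2 = 1.910000 - 0.801168×(1.910000 - 0.610000)/(0.801168 - (-0.650551))
       = 1.192562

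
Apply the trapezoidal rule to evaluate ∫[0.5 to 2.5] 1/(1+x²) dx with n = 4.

f(x) = 1/(1+x²)
a = 0.5, b = 2.5, n = 4
h = (b - a)/n = 0.500000

Trapezoidal rule: (h/2)[f(x₀) + 2f(x₁) + 2f(x₂) + ... + f(xₙ)]

x_0 = 0.5000, f(x_0) = 0.800000, coefficient = 1
x_1 = 1.0000, f(x_1) = 0.500000, coefficient = 2
x_2 = 1.5000, f(x_2) = 0.307692, coefficient = 2
x_3 = 2.0000, f(x_3) = 0.200000, coefficient = 2
x_4 = 2.5000, f(x_4) = 0.137931, coefficient = 1

I ≈ (0.500000/2) × 2.953316 = 0.738329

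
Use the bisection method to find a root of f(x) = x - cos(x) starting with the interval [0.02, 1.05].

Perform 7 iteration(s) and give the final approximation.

f(x) = x - cos(x)
Initial interval: [0.02, 1.05]

Iteration 1:
  c_1 = (0.020000 + 1.050000)/2 = 0.535000
  f(c_1) = f(0.535000) = -0.325269
  f(a) × f(c) ≥ 0, new interval: [0.535000, 1.050000]
Iteration 2:
  c_2 = (0.535000 + 1.050000)/2 = 0.792500
  f(c_2) = f(0.792500) = 0.090433
  f(a) × f(c) < 0, new interval: [0.535000, 0.792500]
Iteration 3:
  c_3 = (0.535000 + 0.792500)/2 = 0.663750
  f(c_3) = f(0.663750) = -0.123937
  f(a) × f(c) ≥ 0, new interval: [0.663750, 0.792500]
Iteration 4:
  c_4 = (0.663750 + 0.792500)/2 = 0.728125
  f(c_4) = f(0.728125) = -0.018298
  f(a) × f(c) ≥ 0, new interval: [0.728125, 0.792500]
Iteration 5:
  c_5 = (0.728125 + 0.792500)/2 = 0.760312
  f(c_5) = f(0.760312) = 0.035692
  f(a) × f(c) < 0, new interval: [0.728125, 0.760312]
Iteration 6:
  c_6 = (0.728125 + 0.760312)/2 = 0.744219
  f(c_6) = f(0.744219) = 0.008601
  f(a) × f(c) < 0, new interval: [0.728125, 0.744219]
Iteration 7:
  c_7 = (0.728125 + 0.744219)/2 = 0.736172
  f(c_7) = f(0.736172) = -0.004873
  f(a) × f(c) ≥ 0, new interval: [0.736172, 0.744219]

After 7 iteration(s), the approximation is c_7 = 0.736172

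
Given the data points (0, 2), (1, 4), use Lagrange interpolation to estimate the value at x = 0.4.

Lagrange interpolation formula:
P(x) = Σ yᵢ × Lᵢ(x)
where Lᵢ(x) = Π_{j≠i} (x - xⱼ)/(xᵢ - xⱼ)

L_0(0.4) = (0.4 - 1)/(0 - 1) = 0.600000
L_1(0.4) = (0.4 - 0)/(1 - 0) = 0.400000

P(0.4) = 2×L_0(0.4) + 4×L_1(0.4)
P(0.4) = 2.800000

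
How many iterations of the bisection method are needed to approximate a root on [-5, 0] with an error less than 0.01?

We need (b-a)/2^n ≤ 0.01
(0 - (-5))/2^n ≤ 0.01
5/2^n ≤ 0.01
2^n ≥ 500
n ≥ log₂(500) = 8.97
n ≥ 9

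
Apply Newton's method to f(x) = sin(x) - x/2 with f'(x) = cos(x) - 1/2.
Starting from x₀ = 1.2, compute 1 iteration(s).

f(x) = sin(x) - x/2
f'(x) = cos(x) - 1/2
x₀ = 1.2

Newton-Raphson formula: x_{n+1} = x_n - f(x_n)/f'(x_n)

Iteration 1:
  f(1.200000) = 0.332039
  f'(1.200000) = -0.137642
  x_1 = 1.200000 - 0.332039/(-0.137642) = 3.612334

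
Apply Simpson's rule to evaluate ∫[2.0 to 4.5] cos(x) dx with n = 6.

f(x) = cos(x)
a = 2.0, b = 4.5, n = 6
h = (b - a)/n = 0.416667

Simpson's rule: (h/3)[f(x₀) + 4f(x₁) + 2f(x₂) + ... + f(xₙ)]

x_0 = 2.0000, f(x_0) = -0.416147, coefficient = 1
x_1 = 2.4167, f(x_1) = -0.748549, coefficient = 4
x_2 = 2.8333, f(x_2) = -0.952863, coefficient = 2
x_3 = 3.2500, f(x_3) = -0.994130, coefficient = 4
x_4 = 3.6667, f(x_4) = -0.865287, coefficient = 2
x_5 = 4.0833, f(x_5) = -0.588381, coefficient = 4
x_6 = 4.5000, f(x_6) = -0.210796, coefficient = 1

I ≈ (0.416667/3) × -13.587481 = -1.887150
Exact value: -1.886828
Error: 0.000323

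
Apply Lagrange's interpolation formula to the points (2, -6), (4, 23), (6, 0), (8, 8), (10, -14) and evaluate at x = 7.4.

Lagrange interpolation formula:
P(x) = Σ yᵢ × Lᵢ(x)
where Lᵢ(x) = Π_{j≠i} (x - xⱼ)/(xᵢ - xⱼ)

L_0(7.4) = (7.4 - 4)/(2 - 4) × (7.4 - 6)/(2 - 6) × (7.4 - 8)/(2 - 8) × (7.4 - 10)/(2 - 10) = 0.019337
L_1(7.4) = (7.4 - 2)/(4 - 2) × (7.4 - 6)/(4 - 6) × (7.4 - 8)/(4 - 8) × (7.4 - 10)/(4 - 10) = -0.122850
L_2(7.4) = (7.4 - 2)/(6 - 2) × (7.4 - 4)/(6 - 4) × (7.4 - 8)/(6 - 8) × (7.4 - 10)/(6 - 10) = 0.447525
L_3(7.4) = (7.4 - 2)/(8 - 2) × (7.4 - 4)/(8 - 4) × (7.4 - 6)/(8 - 6) × (7.4 - 10)/(8 - 10) = 0.696150
L_4(7.4) = (7.4 - 2)/(10 - 2) × (7.4 - 4)/(10 - 4) × (7.4 - 6)/(10 - 6) × (7.4 - 8)/(10 - 8) = -0.040162

P(7.4) = (-6)×L_0(7.4) + 23×L_1(7.4) + 0×L_2(7.4) + 8×L_3(7.4) + (-14)×L_4(7.4)
P(7.4) = 3.189900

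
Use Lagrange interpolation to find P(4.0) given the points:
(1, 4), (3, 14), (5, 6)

Lagrange interpolation formula:
P(x) = Σ yᵢ × Lᵢ(x)
where Lᵢ(x) = Π_{j≠i} (x - xⱼ)/(xᵢ - xⱼ)

L_0(4.0) = (4.0 - 3)/(1 - 3) × (4.0 - 5)/(1 - 5) = -0.125000
L_1(4.0) = (4.0 - 1)/(3 - 1) × (4.0 - 5)/(3 - 5) = 0.750000
L_2(4.0) = (4.0 - 1)/(5 - 1) × (4.0 - 3)/(5 - 3) = 0.375000

P(4.0) = 4×L_0(4.0) + 14×L_1(4.0) + 6×L_2(4.0)
P(4.0) = 12.250000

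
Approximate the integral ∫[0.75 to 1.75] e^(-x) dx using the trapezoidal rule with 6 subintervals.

f(x) = e^(-x)
a = 0.75, b = 1.75, n = 6
h = (b - a)/n = 0.166667

Trapezoidal rule: (h/2)[f(x₀) + 2f(x₁) + 2f(x₂) + ... + f(xₙ)]

x_0 = 0.7500, f(x_0) = 0.472367, coefficient = 1
x_1 = 0.9167, f(x_1) = 0.399850, coefficient = 2
x_2 = 1.0833, f(x_2) = 0.338465, coefficient = 2
x_3 = 1.2500, f(x_3) = 0.286505, coefficient = 2
x_4 = 1.4167, f(x_4) = 0.242521, coefficient = 2
x_5 = 1.5833, f(x_5) = 0.205290, coefficient = 2
x_6 = 1.7500, f(x_6) = 0.173774, coefficient = 1

I ≈ (0.166667/2) × 3.591402 = 0.299283
Exact value: 0.298593
Error: 0.000691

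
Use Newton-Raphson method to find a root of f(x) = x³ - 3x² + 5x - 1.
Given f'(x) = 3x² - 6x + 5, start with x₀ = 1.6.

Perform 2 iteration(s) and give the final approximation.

f(x) = x³ - 3x² + 5x - 1
f'(x) = 3x² - 6x + 5
x₀ = 1.6

Newton-Raphson formula: x_{n+1} = x_n - f(x_n)/f'(x_n)

Iteration 1:
  f(1.600000) = 3.416000
  f'(1.600000) = 3.080000
  x_1 = 1.600000 - 3.416000/3.080000 = 0.490909
Iteration 2:
  f(0.490909) = 0.849875
  f'(0.490909) = 2.777521
  x_2 = 0.490909 - 0.849875/2.777521 = 0.184926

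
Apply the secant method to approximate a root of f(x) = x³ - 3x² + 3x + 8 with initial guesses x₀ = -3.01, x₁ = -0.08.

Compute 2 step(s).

f(x) = x³ - 3x² + 3x + 8
x₀ = -3.01, x₁ = -0.08

Secant formula: x_{n+1} = x_n - f(x_n)(x_n - x_{n-1})/(f(x_n) - f(x_{n-1}))

Iteration 1:
  f(-3.010000) = -55.481201
  f(-0.080000) = 7.740288
  x_2 = -0.080000 - 7.740288×(-0.080000 - (-3.010000))/(7.740288 - (-55.481201))
       = -0.438724
Iteration 2:
  f(-0.080000) = 7.740288
  f(-0.438724) = 6.021949
  x_3 = -0.438724 - 6.021949×(-0.438724 - (-0.080000))/(6.021949 - 7.740288)
       = -1.695877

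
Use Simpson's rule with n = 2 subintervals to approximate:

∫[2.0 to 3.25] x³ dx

f(x) = x³
a = 2.0, b = 3.25, n = 2
h = (b - a)/n = 0.625000

Simpson's rule: (h/3)[f(x₀) + 4f(x₁) + 2f(x₂) + ... + f(xₙ)]

x_0 = 2.0000, f(x_0) = 8.000000, coefficient = 1
x_1 = 2.6250, f(x_1) = 18.087891, coefficient = 4
x_2 = 3.2500, f(x_2) = 34.328125, coefficient = 1

I ≈ (0.625000/3) × 114.679688 = 23.891602
Exact value: 23.891602
Error: 0.000000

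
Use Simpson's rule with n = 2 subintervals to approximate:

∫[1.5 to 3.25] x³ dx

f(x) = x³
a = 1.5, b = 3.25, n = 2
h = (b - a)/n = 0.875000

Simpson's rule: (h/3)[f(x₀) + 4f(x₁) + 2f(x₂) + ... + f(xₙ)]

x_0 = 1.5000, f(x_0) = 3.375000, coefficient = 1
x_1 = 2.3750, f(x_1) = 13.396484, coefficient = 4
x_2 = 3.2500, f(x_2) = 34.328125, coefficient = 1

I ≈ (0.875000/3) × 91.289062 = 26.625977
Exact value: 26.625977
Error: 0.000000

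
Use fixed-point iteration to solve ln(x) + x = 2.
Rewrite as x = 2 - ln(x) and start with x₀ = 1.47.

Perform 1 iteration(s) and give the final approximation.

Equation: ln(x) + x = 2
Fixed-point form: x = 2 - ln(x)
x₀ = 1.47

x_1 = g(1.470000) = 1.614738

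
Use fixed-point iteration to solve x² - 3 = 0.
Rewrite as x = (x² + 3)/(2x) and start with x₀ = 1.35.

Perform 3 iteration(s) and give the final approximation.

Equation: x² - 3 = 0
Fixed-point form: x = (x² + 3)/(2x)
x₀ = 1.35

x_1 = g(1.350000) = 1.786111
x_2 = g(1.786111) = 1.732869
x_3 = g(1.732869) = 1.732051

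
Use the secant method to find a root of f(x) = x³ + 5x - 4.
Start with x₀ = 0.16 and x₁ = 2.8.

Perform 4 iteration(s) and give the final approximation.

f(x) = x³ + 5x - 4
x₀ = 0.16, x₁ = 2.8

Secant formula: x_{n+1} = x_n - f(x_n)(x_n - x_{n-1})/(f(x_n) - f(x_{n-1}))

Iteration 1:
  f(0.160000) = -3.195904
  f(2.800000) = 31.952000
  x_2 = 2.800000 - 31.952000×(2.800000 - 0.160000)/(31.952000 - (-3.195904))
       = 0.400048
Iteration 2:
  f(2.800000) = 31.952000
  f(0.400048) = -1.935737
  x_3 = 0.400048 - (-1.935737)×(0.400048 - 2.800000)/(-1.935737 - 31.952000)
       = 0.537138
Iteration 3:
  f(0.400048) = -1.935737
  f(0.537138) = -1.159335
  x_4 = 0.537138 - (-1.159335)×(0.537138 - 0.400048)/(-1.159335 - (-1.935737))
       = 0.741843
Iteration 4:
  f(0.537138) = -1.159335
  f(0.741843) = 0.117477
  x_5 = 0.741843 - 0.117477×(0.741843 - 0.537138)/(0.117477 - (-1.159335))
       = 0.723009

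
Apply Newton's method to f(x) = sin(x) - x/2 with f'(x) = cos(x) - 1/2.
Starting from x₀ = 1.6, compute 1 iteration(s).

f(x) = sin(x) - x/2
f'(x) = cos(x) - 1/2
x₀ = 1.6

Newton-Raphson formula: x_{n+1} = x_n - f(x_n)/f'(x_n)

Iteration 1:
  f(1.600000) = 0.199574
  f'(1.600000) = -0.529200
  x_1 = 1.600000 - 0.199574/(-0.529200) = 1.977124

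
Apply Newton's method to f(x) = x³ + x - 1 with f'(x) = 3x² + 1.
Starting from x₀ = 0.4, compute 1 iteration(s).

f(x) = x³ + x - 1
f'(x) = 3x² + 1
x₀ = 0.4

Newton-Raphson formula: x_{n+1} = x_n - f(x_n)/f'(x_n)

Iteration 1:
  f(0.400000) = -0.536000
  f'(0.400000) = 1.480000
  x_1 = 0.400000 - (-0.536000)/1.480000 = 0.762162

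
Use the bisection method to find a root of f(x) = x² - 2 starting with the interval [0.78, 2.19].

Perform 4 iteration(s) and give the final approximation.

f(x) = x² - 2
Initial interval: [0.78, 2.19]

Iteration 1:
  c_1 = (0.780000 + 2.190000)/2 = 1.485000
  f(c_1) = f(1.485000) = 0.205225
  f(a) × f(c) < 0, new interval: [0.780000, 1.485000]
Iteration 2:
  c_2 = (0.780000 + 1.485000)/2 = 1.132500
  f(c_2) = f(1.132500) = -0.717444
  f(a) × f(c) ≥ 0, new interval: [1.132500, 1.485000]
Iteration 3:
  c_3 = (1.132500 + 1.485000)/2 = 1.308750
  f(c_3) = f(1.308750) = -0.287173
  f(a) × f(c) ≥ 0, new interval: [1.308750, 1.485000]
Iteration 4:
  c_4 = (1.308750 + 1.485000)/2 = 1.396875
  f(c_4) = f(1.396875) = -0.048740
  f(a) × f(c) ≥ 0, new interval: [1.396875, 1.485000]

After 4 iteration(s), the approximation is c_4 = 1.396875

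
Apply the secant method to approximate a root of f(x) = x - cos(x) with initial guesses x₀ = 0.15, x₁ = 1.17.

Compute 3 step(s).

f(x) = x - cos(x)
x₀ = 0.15, x₁ = 1.17

Secant formula: x_{n+1} = x_n - f(x_n)(x_n - x_{n-1})/(f(x_n) - f(x_{n-1}))

Iteration 1:
  f(0.150000) = -0.838771
  f(1.170000) = 0.779848
  x_2 = 1.170000 - 0.779848×(1.170000 - 0.150000)/(0.779848 - (-0.838771))
       = 0.678566
Iteration 2:
  f(1.170000) = 0.779848
  f(0.678566) = -0.099908
  x_3 = 0.678566 - (-0.099908)×(0.678566 - 1.170000)/(-0.099908 - 0.779848)
       = 0.734375
Iteration 3:
  f(0.678566) = -0.099908
  f(0.734375) = -0.007875
  x_4 = 0.734375 - (-0.007875)×(0.734375 - 0.678566)/(-0.007875 - (-0.099908))
       = 0.739150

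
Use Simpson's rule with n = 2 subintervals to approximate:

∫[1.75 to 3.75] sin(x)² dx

f(x) = sin(x)²
a = 1.75, b = 3.75, n = 2
h = (b - a)/n = 1.000000

Simpson's rule: (h/3)[f(x₀) + 4f(x₁) + 2f(x₂) + ... + f(xₙ)]

x_0 = 1.7500, f(x_0) = 0.968228, coefficient = 1
x_1 = 2.7500, f(x_1) = 0.145665, coefficient = 4
x_2 = 3.7500, f(x_2) = 0.326682, coefficient = 1

I ≈ (1.000000/3) × 1.877571 = 0.625857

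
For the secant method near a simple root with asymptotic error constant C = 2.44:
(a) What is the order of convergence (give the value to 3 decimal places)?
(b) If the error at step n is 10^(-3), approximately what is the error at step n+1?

(a) Secant method has superlinear convergence with order φ = (1+√5)/2 ≈ 1.618.
    This means |e_{n+1}| ≈ C|e_n|^1.618.

(b) With |e_n| = 10^(-3) and C = 2.44:
    |e_{n+1}| ≈ 2.44 × (10^(-3))^1.618 = 2.44 × 10^(-4.85)

(a) ≈ 1.618 (golden ratio); (b) |e_{n+1}| ≈ 3.414e-05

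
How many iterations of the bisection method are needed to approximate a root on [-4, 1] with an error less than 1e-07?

We need (b-a)/2^n ≤ 1e-07
(1 - (-4))/2^n ≤ 1e-07
5/2^n ≤ 1e-07
2^n ≥ 50000000
n ≥ log₂(50000000) = 25.58
n ≥ 26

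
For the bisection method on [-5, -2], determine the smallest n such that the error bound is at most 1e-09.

We need (b-a)/2^n ≤ 1e-09
(-2 - (-5))/2^n ≤ 1e-09
3/2^n ≤ 1e-09
2^n ≥ 3000000000
n ≥ log₂(3000000000) = 31.48
n ≥ 32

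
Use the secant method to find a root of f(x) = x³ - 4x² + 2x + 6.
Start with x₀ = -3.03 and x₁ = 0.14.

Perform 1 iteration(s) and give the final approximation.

f(x) = x³ - 4x² + 2x + 6
x₀ = -3.03, x₁ = 0.14

Secant formula: x_{n+1} = x_n - f(x_n)(x_n - x_{n-1})/(f(x_n) - f(x_{n-1}))

Iteration 1:
  f(-3.030000) = -64.601727
  f(0.140000) = 6.204344
  x_2 = 0.140000 - 6.204344×(0.140000 - (-3.030000))/(6.204344 - (-64.601727))
       = -0.137770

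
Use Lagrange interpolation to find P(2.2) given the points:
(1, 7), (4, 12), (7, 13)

Lagrange interpolation formula:
P(x) = Σ yᵢ × Lᵢ(x)
where Lᵢ(x) = Π_{j≠i} (x - xⱼ)/(xᵢ - xⱼ)

L_0(2.2) = (2.2 - 4)/(1 - 4) × (2.2 - 7)/(1 - 7) = 0.480000
L_1(2.2) = (2.2 - 1)/(4 - 1) × (2.2 - 7)/(4 - 7) = 0.640000
L_2(2.2) = (2.2 - 1)/(7 - 1) × (2.2 - 4)/(7 - 4) = -0.120000

P(2.2) = 7×L_0(2.2) + 12×L_1(2.2) + 13×L_2(2.2)
P(2.2) = 9.480000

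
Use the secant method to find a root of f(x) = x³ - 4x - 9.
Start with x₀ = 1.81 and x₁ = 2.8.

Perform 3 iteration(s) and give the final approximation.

f(x) = x³ - 4x - 9
x₀ = 1.81, x₁ = 2.8

Secant formula: x_{n+1} = x_n - f(x_n)(x_n - x_{n-1})/(f(x_n) - f(x_{n-1}))

Iteration 1:
  f(1.810000) = -10.310259
  f(2.800000) = 1.752000
  x_2 = 2.800000 - 1.752000×(2.800000 - 1.810000)/(1.752000 - (-10.310259))
       = 2.656206
Iteration 2:
  f(2.800000) = 1.752000
  f(2.656206) = -0.884147
  x_3 = 2.656206 - (-0.884147)×(2.656206 - 2.800000)/(-0.884147 - 1.752000)
       = 2.704434
Iteration 3:
  f(2.656206) = -0.884147
  f(2.704434) = -0.037612
  x_4 = 2.704434 - (-0.037612)×(2.704434 - 2.656206)/(-0.037612 - (-0.884147))
       = 2.706576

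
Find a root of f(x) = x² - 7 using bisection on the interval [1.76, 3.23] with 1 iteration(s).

f(x) = x² - 7
Initial interval: [1.76, 3.23]

Iteration 1:
  c_1 = (1.760000 + 3.230000)/2 = 2.495000
  f(c_1) = f(2.495000) = -0.774975
  f(a) × f(c) ≥ 0, new interval: [2.495000, 3.230000]

After 1 iteration(s), the approximation is c_1 = 2.495000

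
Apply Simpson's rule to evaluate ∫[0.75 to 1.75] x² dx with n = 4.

f(x) = x²
a = 0.75, b = 1.75, n = 4
h = (b - a)/n = 0.250000

Simpson's rule: (h/3)[f(x₀) + 4f(x₁) + 2f(x₂) + ... + f(xₙ)]

x_0 = 0.7500, f(x_0) = 0.562500, coefficient = 1
x_1 = 1.0000, f(x_1) = 1.000000, coefficient = 4
x_2 = 1.2500, f(x_2) = 1.562500, coefficient = 2
x_3 = 1.5000, f(x_3) = 2.250000, coefficient = 4
x_4 = 1.7500, f(x_4) = 3.062500, coefficient = 1

I ≈ (0.250000/3) × 19.750000 = 1.645833
Exact value: 1.645833
Error: 0.000000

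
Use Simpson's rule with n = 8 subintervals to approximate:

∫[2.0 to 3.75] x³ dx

f(x) = x³
a = 2.0, b = 3.75, n = 8
h = (b - a)/n = 0.218750

Simpson's rule: (h/3)[f(x₀) + 4f(x₁) + 2f(x₂) + ... + f(xₙ)]

x_0 = 2.0000, f(x_0) = 8.000000, coefficient = 1
x_1 = 2.2188, f(x_1) = 10.922577, coefficient = 4
x_2 = 2.4375, f(x_2) = 14.482178, coefficient = 2
x_3 = 2.6562, f(x_3) = 18.741608, coefficient = 4
x_4 = 2.8750, f(x_4) = 23.763672, coefficient = 2
x_5 = 3.0938, f(x_5) = 29.611176, coefficient = 4
x_6 = 3.3125, f(x_6) = 36.346924, coefficient = 2
x_7 = 3.5312, f(x_7) = 44.033722, coefficient = 4
x_8 = 3.7500, f(x_8) = 52.734375, coefficient = 1

I ≈ (0.218750/3) × 623.156250 = 45.438477
Exact value: 45.438477
Error: 0.000000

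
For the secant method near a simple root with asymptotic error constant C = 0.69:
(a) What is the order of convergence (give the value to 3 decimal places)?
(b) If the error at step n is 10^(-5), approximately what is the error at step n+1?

(a) Secant method has superlinear convergence with order φ = (1+√5)/2 ≈ 1.618.
    This means |e_{n+1}| ≈ C|e_n|^1.618.

(b) With |e_n| = 10^(-5) and C = 0.69:
    |e_{n+1}| ≈ 0.69 × (10^(-5))^1.618 = 0.69 × 10^(-8.09)

(a) ≈ 1.618 (golden ratio); (b) |e_{n+1}| ≈ 5.606e-09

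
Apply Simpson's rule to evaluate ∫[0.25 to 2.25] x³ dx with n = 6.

f(x) = x³
a = 0.25, b = 2.25, n = 6
h = (b - a)/n = 0.333333

Simpson's rule: (h/3)[f(x₀) + 4f(x₁) + 2f(x₂) + ... + f(xₙ)]

x_0 = 0.2500, f(x_0) = 0.015625, coefficient = 1
x_1 = 0.5833, f(x_1) = 0.198495, coefficient = 4
x_2 = 0.9167, f(x_2) = 0.770255, coefficient = 2
x_3 = 1.2500, f(x_3) = 1.953125, coefficient = 4
x_4 = 1.5833, f(x_4) = 3.969329, coefficient = 2
x_5 = 1.9167, f(x_5) = 7.041088, coefficient = 4
x_6 = 2.2500, f(x_6) = 11.390625, coefficient = 1

I ≈ (0.333333/3) × 57.656250 = 6.406250
Exact value: 6.406250
Error: 0.000000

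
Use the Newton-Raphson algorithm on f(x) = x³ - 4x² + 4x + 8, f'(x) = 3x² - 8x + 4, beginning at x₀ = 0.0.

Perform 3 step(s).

f(x) = x³ - 4x² + 4x + 8
f'(x) = 3x² - 8x + 4
x₀ = 0.0

Newton-Raphson formula: x_{n+1} = x_n - f(x_n)/f'(x_n)

Iteration 1:
  f(0.000000) = 8.000000
  f'(0.000000) = 4.000000
  x_1 = 0.000000 - 8.000000/4.000000 = -2.000000
Iteration 2:
  f(-2.000000) = -24.000000
  f'(-2.000000) = 32.000000
  x_2 = -2.000000 - (-24.000000)/32.000000 = -1.250000
Iteration 3:
  f(-1.250000) = -5.203125
  f'(-1.250000) = 18.687500
  x_3 = -1.250000 - (-5.203125)/18.687500 = -0.971572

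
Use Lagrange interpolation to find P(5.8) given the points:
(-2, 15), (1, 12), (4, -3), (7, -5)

Lagrange interpolation formula:
P(x) = Σ yᵢ × Lᵢ(x)
where Lᵢ(x) = Π_{j≠i} (x - xⱼ)/(xᵢ - xⱼ)

L_0(5.8) = (5.8 - 1)/(-2 - 1) × (5.8 - 4)/(-2 - 4) × (5.8 - 7)/(-2 - 7) = 0.064000
L_1(5.8) = (5.8 - (-2))/(1 - (-2)) × (5.8 - 4)/(1 - 4) × (5.8 - 7)/(1 - 7) = -0.312000
L_2(5.8) = (5.8 - (-2))/(4 - (-2)) × (5.8 - 1)/(4 - 1) × (5.8 - 7)/(4 - 7) = 0.832000
L_3(5.8) = (5.8 - (-2))/(7 - (-2)) × (5.8 - 1)/(7 - 1) × (5.8 - 4)/(7 - 4) = 0.416000

P(5.8) = 15×L_0(5.8) + 12×L_1(5.8) + (-3)×L_2(5.8) + (-5)×L_3(5.8)
P(5.8) = -7.360000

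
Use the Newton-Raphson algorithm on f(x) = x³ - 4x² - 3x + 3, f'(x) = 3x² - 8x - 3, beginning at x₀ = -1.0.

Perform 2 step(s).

f(x) = x³ - 4x² - 3x + 3
f'(x) = 3x² - 8x - 3
x₀ = -1.0

Newton-Raphson formula: x_{n+1} = x_n - f(x_n)/f'(x_n)

Iteration 1:
  f(-1.000000) = 1.000000
  f'(-1.000000) = 8.000000
  x_1 = -1.000000 - 1.000000/8.000000 = -1.125000
Iteration 2:
  f(-1.125000) = -0.111328
  f'(-1.125000) = 9.796875
  x_2 = -1.125000 - (-0.111328)/9.796875 = -1.113636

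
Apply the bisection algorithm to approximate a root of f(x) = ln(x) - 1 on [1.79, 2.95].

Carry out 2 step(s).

f(x) = ln(x) - 1
Initial interval: [1.79, 2.95]

Iteration 1:
  c_1 = (1.790000 + 2.950000)/2 = 2.370000
  f(c_1) = f(2.370000) = -0.137110
  f(a) × f(c) ≥ 0, new interval: [2.370000, 2.950000]
Iteration 2:
  c_2 = (2.370000 + 2.950000)/2 = 2.660000
  f(c_2) = f(2.660000) = -0.021674
  f(a) × f(c) ≥ 0, new interval: [2.660000, 2.950000]

After 2 iteration(s), the approximation is c_2 = 2.660000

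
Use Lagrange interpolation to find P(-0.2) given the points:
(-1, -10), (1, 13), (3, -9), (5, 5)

Lagrange interpolation formula:
P(x) = Σ yᵢ × Lᵢ(x)
where Lᵢ(x) = Π_{j≠i} (x - xⱼ)/(xᵢ - xⱼ)

L_0(-0.2) = (-0.2 - 1)/(-1 - 1) × (-0.2 - 3)/(-1 - 3) × (-0.2 - 5)/(-1 - 5) = 0.416000
L_1(-0.2) = (-0.2 - (-1))/(1 - (-1)) × (-0.2 - 3)/(1 - 3) × (-0.2 - 5)/(1 - 5) = 0.832000
L_2(-0.2) = (-0.2 - (-1))/(3 - (-1)) × (-0.2 - 1)/(3 - 1) × (-0.2 - 5)/(3 - 5) = -0.312000
L_3(-0.2) = (-0.2 - (-1))/(5 - (-1)) × (-0.2 - 1)/(5 - 1) × (-0.2 - 3)/(5 - 3) = 0.064000

P(-0.2) = (-10)×L_0(-0.2) + 13×L_1(-0.2) + (-9)×L_2(-0.2) + 5×L_3(-0.2)
P(-0.2) = 9.784000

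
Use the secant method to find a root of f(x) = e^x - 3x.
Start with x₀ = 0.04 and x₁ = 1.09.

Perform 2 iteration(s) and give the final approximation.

f(x) = e^x - 3x
x₀ = 0.04, x₁ = 1.09

Secant formula: x_{n+1} = x_n - f(x_n)(x_n - x_{n-1})/(f(x_n) - f(x_{n-1}))

Iteration 1:
  f(0.040000) = 0.920811
  f(1.090000) = -0.295726
  x_2 = 1.090000 - (-0.295726)×(1.090000 - 0.040000)/(-0.295726 - 0.920811)
       = 0.834757
Iteration 2:
  f(1.090000) = -0.295726
  f(0.834757) = -0.200017
  x_3 = 0.834757 - (-0.200017)×(0.834757 - 1.090000)/(-0.200017 - (-0.295726))
       = 0.301338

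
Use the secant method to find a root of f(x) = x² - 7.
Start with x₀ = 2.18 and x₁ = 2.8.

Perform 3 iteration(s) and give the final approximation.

f(x) = x² - 7
x₀ = 2.18, x₁ = 2.8

Secant formula: x_{n+1} = x_n - f(x_n)(x_n - x_{n-1})/(f(x_n) - f(x_{n-1}))

Iteration 1:
  f(2.180000) = -2.247600
  f(2.800000) = 0.840000
  x_2 = 2.800000 - 0.840000×(2.800000 - 2.180000)/(0.840000 - (-2.247600))
       = 2.631325
Iteration 2:
  f(2.800000) = 0.840000
  f(2.631325) = -0.076127
  x_3 = 2.631325 - (-0.076127)×(2.631325 - 2.800000)/(-0.076127 - 0.840000)
       = 2.645342
Iteration 3:
  f(2.631325) = -0.076127
  f(2.645342) = -0.002168
  x_4 = 2.645342 - (-0.002168)×(2.645342 - 2.631325)/(-0.002168 - (-0.076127))
       = 2.645752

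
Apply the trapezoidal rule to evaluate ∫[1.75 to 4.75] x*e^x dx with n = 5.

f(x) = x*e^x
a = 1.75, b = 4.75, n = 5
h = (b - a)/n = 0.600000

Trapezoidal rule: (h/2)[f(x₀) + 2f(x₁) + 2f(x₂) + ... + f(xₙ)]

x_0 = 1.7500, f(x_0) = 10.070555, coefficient = 1
x_1 = 2.3500, f(x_1) = 24.641089, coefficient = 2
x_2 = 2.9500, f(x_2) = 56.362563, coefficient = 2
x_3 = 3.5500, f(x_3) = 123.587277, coefficient = 2
x_4 = 4.1500, f(x_4) = 263.251101, coefficient = 2
x_5 = 4.7500, f(x_5) = 549.025352, coefficient = 1

I ≈ (0.600000/2) × 1494.779968 = 448.433990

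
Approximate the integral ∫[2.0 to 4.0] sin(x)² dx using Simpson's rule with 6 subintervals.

f(x) = sin(x)²
a = 2.0, b = 4.0, n = 6
h = (b - a)/n = 0.333333

Simpson's rule: (h/3)[f(x₀) + 4f(x₁) + 2f(x₂) + ... + f(xₙ)]

x_0 = 2.0000, f(x_0) = 0.826822, coefficient = 1
x_1 = 2.3333, f(x_1) = 0.522853, coefficient = 4
x_2 = 2.6667, f(x_2) = 0.209098, coefficient = 2
x_3 = 3.0000, f(x_3) = 0.019915, coefficient = 4
x_4 = 3.3333, f(x_4) = 0.036316, coefficient = 2
x_5 = 3.6667, f(x_5) = 0.251279, coefficient = 4
x_6 = 4.0000, f(x_6) = 0.572750, coefficient = 1

I ≈ (0.333333/3) × 5.066588 = 0.562954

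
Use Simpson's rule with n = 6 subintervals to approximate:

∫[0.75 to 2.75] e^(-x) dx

f(x) = e^(-x)
a = 0.75, b = 2.75, n = 6
h = (b - a)/n = 0.333333

Simpson's rule: (h/3)[f(x₀) + 4f(x₁) + 2f(x₂) + ... + f(xₙ)]

x_0 = 0.7500, f(x_0) = 0.472367, coefficient = 1
x_1 = 1.0833, f(x_1) = 0.338465, coefficient = 4
x_2 = 1.4167, f(x_2) = 0.242521, coefficient = 2
x_3 = 1.7500, f(x_3) = 0.173774, coefficient = 4
x_4 = 2.0833, f(x_4) = 0.124514, coefficient = 2
x_5 = 2.4167, f(x_5) = 0.089219, coefficient = 4
x_6 = 2.7500, f(x_6) = 0.063928, coefficient = 1

I ≈ (0.333333/3) × 3.676197 = 0.408466
Exact value: 0.408439
Error: 0.000028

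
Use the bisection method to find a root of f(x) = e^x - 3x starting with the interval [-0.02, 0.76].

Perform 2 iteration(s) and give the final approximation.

f(x) = e^x - 3x
Initial interval: [-0.02, 0.76]

Iteration 1:
  c_1 = (-0.020000 + 0.760000)/2 = 0.370000
  f(c_1) = f(0.370000) = 0.337735
  f(a) × f(c) ≥ 0, new interval: [0.370000, 0.760000]
Iteration 2:
  c_2 = (0.370000 + 0.760000)/2 = 0.565000
  f(c_2) = f(0.565000) = 0.064448
  f(a) × f(c) ≥ 0, new interval: [0.565000, 0.760000]

After 2 iteration(s), the approximation is c_2 = 0.565000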